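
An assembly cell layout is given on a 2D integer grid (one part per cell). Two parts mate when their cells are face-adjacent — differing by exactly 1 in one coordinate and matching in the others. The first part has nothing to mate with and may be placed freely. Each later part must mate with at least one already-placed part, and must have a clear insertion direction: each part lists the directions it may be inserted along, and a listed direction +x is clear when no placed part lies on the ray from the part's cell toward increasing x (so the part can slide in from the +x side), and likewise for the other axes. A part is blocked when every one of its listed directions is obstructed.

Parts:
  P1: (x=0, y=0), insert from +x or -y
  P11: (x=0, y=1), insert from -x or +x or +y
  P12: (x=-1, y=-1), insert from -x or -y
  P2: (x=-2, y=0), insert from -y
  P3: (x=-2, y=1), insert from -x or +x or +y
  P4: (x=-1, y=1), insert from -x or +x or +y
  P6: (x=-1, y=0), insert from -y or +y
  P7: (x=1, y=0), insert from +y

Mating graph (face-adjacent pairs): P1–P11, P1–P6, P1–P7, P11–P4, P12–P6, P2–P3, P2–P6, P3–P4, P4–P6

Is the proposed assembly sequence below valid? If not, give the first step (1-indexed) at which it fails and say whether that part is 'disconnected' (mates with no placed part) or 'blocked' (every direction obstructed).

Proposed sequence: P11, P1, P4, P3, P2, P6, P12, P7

Valid

1. P11@(0, 1) [-x clear] — {P11}
2. P1@(0, 0) [+x clear] — {P1, P11}
3. P4@(-1, 1) [-x clear] — {P1, P11, P4}
4. P3@(-2, 1) [-x clear] — {P1, P11, P3, P4}
5. P2@(-2, 0) [-y clear] — {P1, P11, P2, P3, P4}
6. P6@(-1, 0) [-y clear] — {P1, P11, P2, P3, P4, P6}
7. P12@(-1, -1) [-x clear] — {P1, P11, P12, P2, P3, P4, P6}
8. P7@(1, 0) [+y clear] — {P1, P11, P12, P2, P3, P4, P6, P7}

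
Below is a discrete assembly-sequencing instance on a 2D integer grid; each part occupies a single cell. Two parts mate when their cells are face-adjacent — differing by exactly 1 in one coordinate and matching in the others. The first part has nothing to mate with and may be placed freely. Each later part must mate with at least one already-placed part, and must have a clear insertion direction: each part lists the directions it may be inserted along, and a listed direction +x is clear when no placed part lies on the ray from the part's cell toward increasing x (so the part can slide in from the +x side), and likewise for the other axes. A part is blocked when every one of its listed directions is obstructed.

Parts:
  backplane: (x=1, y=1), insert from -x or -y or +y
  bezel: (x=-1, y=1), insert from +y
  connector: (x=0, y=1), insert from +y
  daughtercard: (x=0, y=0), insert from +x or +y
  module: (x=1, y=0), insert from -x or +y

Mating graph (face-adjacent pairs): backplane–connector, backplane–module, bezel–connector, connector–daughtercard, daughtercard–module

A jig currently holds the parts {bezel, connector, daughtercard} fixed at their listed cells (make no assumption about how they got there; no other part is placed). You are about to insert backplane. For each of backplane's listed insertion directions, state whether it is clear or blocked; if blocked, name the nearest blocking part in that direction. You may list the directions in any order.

+y: clear; -x: blocked by connector; -y: clear

-x: nearest on ray is connector@(0, 1) ⇒ blocked
-y: ray from backplane(1, 1) has no placed part ⇒ clear
+y: ray from backplane(1, 1) has no placed part ⇒ clear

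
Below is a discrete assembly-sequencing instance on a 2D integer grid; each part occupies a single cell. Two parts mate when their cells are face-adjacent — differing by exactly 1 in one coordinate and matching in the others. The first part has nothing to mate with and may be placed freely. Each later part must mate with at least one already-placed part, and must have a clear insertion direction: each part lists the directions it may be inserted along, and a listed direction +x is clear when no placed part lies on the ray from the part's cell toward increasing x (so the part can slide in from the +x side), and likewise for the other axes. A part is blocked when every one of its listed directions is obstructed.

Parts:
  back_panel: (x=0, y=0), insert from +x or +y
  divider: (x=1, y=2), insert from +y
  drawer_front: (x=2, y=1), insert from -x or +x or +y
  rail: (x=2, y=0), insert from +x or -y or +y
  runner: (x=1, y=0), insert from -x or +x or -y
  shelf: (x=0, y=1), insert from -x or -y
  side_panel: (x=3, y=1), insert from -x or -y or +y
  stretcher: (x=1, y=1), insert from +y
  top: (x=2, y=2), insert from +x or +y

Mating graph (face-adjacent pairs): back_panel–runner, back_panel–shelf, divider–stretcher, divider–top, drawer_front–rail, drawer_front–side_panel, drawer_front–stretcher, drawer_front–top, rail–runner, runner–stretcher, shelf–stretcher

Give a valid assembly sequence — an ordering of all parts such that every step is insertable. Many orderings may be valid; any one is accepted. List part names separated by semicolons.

1. shelf@(0, 1) [-x clear] — {shelf}
2. back_panel@(0, 0) [+x clear] — {back_panel, shelf}
3. stretcher@(1, 1) [+y clear] — {back_panel, shelf, stretcher}
4. divider@(1, 2) [+y clear] — {back_panel, divider, shelf, stretcher}
5. top@(2, 2) [+x clear] — {back_panel, divider, shelf, stretcher, top}
6. runner@(1, 0) [+x clear] — {back_panel, divider, runner, shelf, stretcher, top}
7. rail@(2, 0) [+x clear] — {back_panel, divider, rail, runner, shelf, stretcher, top}
8. drawer_front@(2, 1) [+x clear] — {back_panel, divider, drawer_front, rail, runner, shelf, stretcher, top}
9. side_panel@(3, 1) [-y clear] — {back_panel, divider, drawer_front, rail, runner, shelf, side_panel, stretcher, top}

shelf; back_panel; stretcher; divider; top; runner; rail; drawer_front; side_panel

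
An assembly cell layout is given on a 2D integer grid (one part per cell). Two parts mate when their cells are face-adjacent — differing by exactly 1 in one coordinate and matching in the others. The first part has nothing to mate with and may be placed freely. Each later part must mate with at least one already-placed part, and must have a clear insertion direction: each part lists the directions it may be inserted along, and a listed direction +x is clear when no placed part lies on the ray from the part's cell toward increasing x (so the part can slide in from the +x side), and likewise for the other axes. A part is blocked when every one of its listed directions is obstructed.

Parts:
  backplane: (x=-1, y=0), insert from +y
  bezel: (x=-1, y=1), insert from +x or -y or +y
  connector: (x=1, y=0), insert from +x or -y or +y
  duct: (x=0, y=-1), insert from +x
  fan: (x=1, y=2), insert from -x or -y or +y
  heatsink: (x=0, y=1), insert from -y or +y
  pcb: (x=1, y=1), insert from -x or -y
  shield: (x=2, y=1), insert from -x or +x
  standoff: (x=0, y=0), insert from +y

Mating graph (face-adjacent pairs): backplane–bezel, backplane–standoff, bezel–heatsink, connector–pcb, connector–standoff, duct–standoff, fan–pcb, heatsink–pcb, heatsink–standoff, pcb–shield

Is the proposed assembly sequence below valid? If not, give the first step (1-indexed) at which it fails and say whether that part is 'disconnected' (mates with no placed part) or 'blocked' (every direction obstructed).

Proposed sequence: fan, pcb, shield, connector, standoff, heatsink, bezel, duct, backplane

Invalid at step 9 (blocked)

1. fan@(1, 2) [-x clear] — {fan}
2. pcb@(1, 1) [-x clear] — {fan, pcb}
3. shield@(2, 1) [+x clear] — {fan, pcb, shield}
4. connector@(1, 0) [+x clear] — {connector, fan, pcb, shield}
5. standoff@(0, 0) [+y clear] — {connector, fan, pcb, shield, standoff}
6. heatsink@(0, 1) [+y clear] — {connector, fan, heatsink, pcb, shield, standoff}
7. bezel@(-1, 1) [-y clear] — {bezel, connector, fan, heatsink, pcb, shield, standoff}
8. duct@(0, -1) [+x clear] — {bezel, connector, duct, fan, heatsink, pcb, shield, standoff}
9. backplane@(-1, 0) — +y all obstructed ⇒ blocked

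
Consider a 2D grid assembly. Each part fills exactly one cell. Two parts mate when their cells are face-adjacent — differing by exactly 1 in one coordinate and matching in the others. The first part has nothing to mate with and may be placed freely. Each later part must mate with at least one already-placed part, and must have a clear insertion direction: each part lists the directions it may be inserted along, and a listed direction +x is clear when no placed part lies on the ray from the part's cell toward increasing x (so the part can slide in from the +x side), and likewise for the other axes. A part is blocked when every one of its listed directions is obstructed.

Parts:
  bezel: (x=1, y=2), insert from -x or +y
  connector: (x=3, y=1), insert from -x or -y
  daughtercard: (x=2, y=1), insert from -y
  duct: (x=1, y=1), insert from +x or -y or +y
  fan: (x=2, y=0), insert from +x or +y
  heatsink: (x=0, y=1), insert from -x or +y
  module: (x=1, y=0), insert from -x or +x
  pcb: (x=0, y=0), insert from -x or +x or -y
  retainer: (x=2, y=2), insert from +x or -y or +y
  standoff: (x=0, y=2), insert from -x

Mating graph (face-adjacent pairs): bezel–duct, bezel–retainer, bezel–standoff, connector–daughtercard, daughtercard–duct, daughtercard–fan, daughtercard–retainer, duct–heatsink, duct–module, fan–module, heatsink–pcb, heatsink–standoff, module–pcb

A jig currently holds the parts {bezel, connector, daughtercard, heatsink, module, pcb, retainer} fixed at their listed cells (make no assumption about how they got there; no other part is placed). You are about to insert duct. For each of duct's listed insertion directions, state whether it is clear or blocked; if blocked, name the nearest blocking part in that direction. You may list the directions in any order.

+x: blocked by daughtercard; +y: blocked by bezel; -y: blocked by module

+x: nearest on ray is daughtercard@(2, 1) ⇒ blocked
-y: nearest on ray is module@(1, 0) ⇒ blocked
+y: nearest on ray is bezel@(1, 2) ⇒ blocked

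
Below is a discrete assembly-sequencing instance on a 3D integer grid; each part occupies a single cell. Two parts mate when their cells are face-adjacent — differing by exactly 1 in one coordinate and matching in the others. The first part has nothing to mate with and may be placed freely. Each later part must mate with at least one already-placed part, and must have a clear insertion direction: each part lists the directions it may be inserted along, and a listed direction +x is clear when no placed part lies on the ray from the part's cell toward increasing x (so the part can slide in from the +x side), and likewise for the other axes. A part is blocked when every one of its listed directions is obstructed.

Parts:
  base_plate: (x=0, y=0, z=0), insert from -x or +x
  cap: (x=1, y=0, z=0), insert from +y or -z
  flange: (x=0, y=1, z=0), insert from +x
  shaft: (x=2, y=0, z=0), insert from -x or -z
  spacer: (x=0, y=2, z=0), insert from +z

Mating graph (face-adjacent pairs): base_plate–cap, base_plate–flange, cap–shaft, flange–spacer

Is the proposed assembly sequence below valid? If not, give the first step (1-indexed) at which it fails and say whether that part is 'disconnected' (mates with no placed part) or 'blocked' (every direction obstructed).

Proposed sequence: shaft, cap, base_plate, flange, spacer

Valid

1. shaft@(2, 0, 0) [-x clear] — {shaft}
2. cap@(1, 0, 0) [+y clear] — {cap, shaft}
3. base_plate@(0, 0, 0) [-x clear] — {base_plate, cap, shaft}
4. flange@(0, 1, 0) [+x clear] — {base_plate, cap, flange, shaft}
5. spacer@(0, 2, 0) [+z clear] — {base_plate, cap, flange, shaft, spacer}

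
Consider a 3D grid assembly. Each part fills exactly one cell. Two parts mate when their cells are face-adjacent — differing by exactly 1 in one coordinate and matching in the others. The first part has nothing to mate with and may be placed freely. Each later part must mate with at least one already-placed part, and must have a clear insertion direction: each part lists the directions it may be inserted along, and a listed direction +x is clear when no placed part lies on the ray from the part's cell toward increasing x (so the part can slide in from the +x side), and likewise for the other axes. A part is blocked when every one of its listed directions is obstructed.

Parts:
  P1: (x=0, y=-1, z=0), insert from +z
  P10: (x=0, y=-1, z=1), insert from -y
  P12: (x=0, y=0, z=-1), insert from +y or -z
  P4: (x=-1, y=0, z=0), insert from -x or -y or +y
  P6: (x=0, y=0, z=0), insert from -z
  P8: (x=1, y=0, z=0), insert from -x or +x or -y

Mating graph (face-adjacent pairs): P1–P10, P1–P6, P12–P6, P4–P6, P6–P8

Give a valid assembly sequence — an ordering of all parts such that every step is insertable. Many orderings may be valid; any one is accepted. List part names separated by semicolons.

P8; P6; P12; P1; P10; P4

1. P8@(1, 0, 0) [-x clear] — {P8}
2. P6@(0, 0, 0) [-z clear] — {P6, P8}
3. P12@(0, 0, -1) [+y clear] — {P12, P6, P8}
4. P1@(0, -1, 0) [+z clear] — {P1, P12, P6, P8}
5. P10@(0, -1, 1) [-y clear] — {P1, P10, P12, P6, P8}
6. P4@(-1, 0, 0) [-x clear] — {P1, P10, P12, P4, P6, P8}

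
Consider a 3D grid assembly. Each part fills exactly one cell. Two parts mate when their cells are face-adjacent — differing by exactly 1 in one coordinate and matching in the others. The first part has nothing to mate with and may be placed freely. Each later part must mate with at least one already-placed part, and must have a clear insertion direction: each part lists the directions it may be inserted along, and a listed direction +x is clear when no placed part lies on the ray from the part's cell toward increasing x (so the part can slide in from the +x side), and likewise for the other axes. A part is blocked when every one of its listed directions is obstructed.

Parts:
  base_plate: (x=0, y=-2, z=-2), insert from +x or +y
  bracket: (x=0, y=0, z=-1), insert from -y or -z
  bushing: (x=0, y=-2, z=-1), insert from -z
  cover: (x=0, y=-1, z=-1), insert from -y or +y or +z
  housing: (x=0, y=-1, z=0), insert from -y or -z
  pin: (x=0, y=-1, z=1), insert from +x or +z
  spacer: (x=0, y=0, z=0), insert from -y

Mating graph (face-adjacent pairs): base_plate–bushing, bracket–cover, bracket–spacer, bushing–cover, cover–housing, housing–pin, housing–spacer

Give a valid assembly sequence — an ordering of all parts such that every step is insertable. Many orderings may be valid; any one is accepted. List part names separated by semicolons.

1. cover@(0, -1, -1) [-y clear] — {cover}
2. bushing@(0, -2, -1) [-z clear] — {bushing, cover}
3. bracket@(0, 0, -1) [-z clear] — {bracket, bushing, cover}
4. spacer@(0, 0, 0) [-y clear] — {bracket, bushing, cover, spacer}
5. housing@(0, -1, 0) [-y clear] — {bracket, bushing, cover, housing, spacer}
6. pin@(0, -1, 1) [+x clear] — {bracket, bushing, cover, housing, pin, spacer}
7. base_plate@(0, -2, -2) [+x clear] — {base_plate, bracket, bushing, cover, housing, pin, spacer}

cover; bushing; bracket; spacer; housing; pin; base_plate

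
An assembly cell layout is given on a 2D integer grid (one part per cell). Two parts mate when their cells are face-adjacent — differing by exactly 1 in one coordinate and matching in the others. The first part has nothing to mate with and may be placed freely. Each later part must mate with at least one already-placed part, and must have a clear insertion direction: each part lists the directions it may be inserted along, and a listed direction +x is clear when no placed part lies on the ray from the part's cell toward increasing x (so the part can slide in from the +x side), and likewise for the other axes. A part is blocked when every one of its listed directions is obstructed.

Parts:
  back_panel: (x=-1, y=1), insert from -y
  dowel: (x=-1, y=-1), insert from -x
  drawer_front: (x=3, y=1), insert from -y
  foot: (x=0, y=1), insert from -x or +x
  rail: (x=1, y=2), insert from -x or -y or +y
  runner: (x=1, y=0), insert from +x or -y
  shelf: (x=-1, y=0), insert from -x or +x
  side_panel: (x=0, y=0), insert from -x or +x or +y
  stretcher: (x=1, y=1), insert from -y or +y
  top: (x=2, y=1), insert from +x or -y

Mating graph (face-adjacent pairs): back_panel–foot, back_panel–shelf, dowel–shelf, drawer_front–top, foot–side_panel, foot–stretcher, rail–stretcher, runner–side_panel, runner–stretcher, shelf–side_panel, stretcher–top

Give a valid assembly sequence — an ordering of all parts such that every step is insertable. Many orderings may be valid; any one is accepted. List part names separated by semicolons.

1. foot@(0, 1) [-x clear] — {foot}
2. side_panel@(0, 0) [-x clear] — {foot, side_panel}
3. runner@(1, 0) [+x clear] — {foot, runner, side_panel}
4. stretcher@(1, 1) [+y clear] — {foot, runner, side_panel, stretcher}
5. top@(2, 1) [+x clear] — {foot, runner, side_panel, stretcher, top}
6. drawer_front@(3, 1) [-y clear] — {drawer_front, foot, runner, side_panel, stretcher, top}
7. rail@(1, 2) [-x clear] — {drawer_front, foot, rail, runner, side_panel, stretcher, top}
8. back_panel@(-1, 1) [-y clear] — {back_panel, drawer_front, foot, rail, runner, side_panel, stretcher, top}
9. shelf@(-1, 0) [-x clear] — {back_panel, drawer_front, foot, rail, runner, shelf, side_panel, stretcher, top}
10. dowel@(-1, -1) [-x clear] — {back_panel, dowel, drawer_front, foot, rail, runner, shelf, side_panel, stretcher, top}

foot; side_panel; runner; stretcher; top; drawer_front; rail; back_panel; shelf; dowel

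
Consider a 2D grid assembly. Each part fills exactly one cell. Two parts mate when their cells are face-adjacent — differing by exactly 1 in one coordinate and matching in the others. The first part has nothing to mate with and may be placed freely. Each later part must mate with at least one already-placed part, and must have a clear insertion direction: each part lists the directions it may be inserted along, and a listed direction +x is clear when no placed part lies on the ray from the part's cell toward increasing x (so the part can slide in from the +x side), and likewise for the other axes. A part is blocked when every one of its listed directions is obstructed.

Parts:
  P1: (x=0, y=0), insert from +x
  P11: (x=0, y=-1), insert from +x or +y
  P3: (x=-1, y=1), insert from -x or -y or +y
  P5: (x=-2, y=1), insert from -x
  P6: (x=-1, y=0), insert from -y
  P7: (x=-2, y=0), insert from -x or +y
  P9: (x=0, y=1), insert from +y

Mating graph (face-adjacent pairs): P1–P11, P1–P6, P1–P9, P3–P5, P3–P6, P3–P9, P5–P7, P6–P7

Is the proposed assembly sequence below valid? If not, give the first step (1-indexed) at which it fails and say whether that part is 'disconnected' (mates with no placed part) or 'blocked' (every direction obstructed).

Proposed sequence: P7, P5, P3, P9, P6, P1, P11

1. P7@(-2, 0) [-x clear] — {P7}
2. P5@(-2, 1) [-x clear] — {P5, P7}
3. P3@(-1, 1) [-y clear] — {P3, P5, P7}
4. P9@(0, 1) [+y clear] — {P3, P5, P7, P9}
5. P6@(-1, 0) [-y clear] — {P3, P5, P6, P7, P9}
6. P1@(0, 0) [+x clear] — {P1, P3, P5, P6, P7, P9}
7. P11@(0, -1) [+x clear] — {P1, P11, P3, P5, P6, P7, P9}

Valid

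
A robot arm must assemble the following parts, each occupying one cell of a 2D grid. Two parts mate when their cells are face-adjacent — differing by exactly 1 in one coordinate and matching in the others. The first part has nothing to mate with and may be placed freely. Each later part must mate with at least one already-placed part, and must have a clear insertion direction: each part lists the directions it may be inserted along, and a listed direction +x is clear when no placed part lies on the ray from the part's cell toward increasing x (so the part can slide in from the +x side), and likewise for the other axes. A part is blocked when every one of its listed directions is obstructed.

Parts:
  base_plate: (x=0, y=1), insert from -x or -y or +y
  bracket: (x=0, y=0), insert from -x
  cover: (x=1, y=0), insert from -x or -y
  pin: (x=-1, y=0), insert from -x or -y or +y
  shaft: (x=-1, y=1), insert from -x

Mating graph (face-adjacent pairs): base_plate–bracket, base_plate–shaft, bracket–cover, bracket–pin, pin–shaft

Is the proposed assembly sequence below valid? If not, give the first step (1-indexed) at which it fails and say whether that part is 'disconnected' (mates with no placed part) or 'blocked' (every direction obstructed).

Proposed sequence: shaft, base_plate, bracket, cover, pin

Valid

1. shaft@(-1, 1) [-x clear] — {shaft}
2. base_plate@(0, 1) [-y clear] — {base_plate, shaft}
3. bracket@(0, 0) [-x clear] — {base_plate, bracket, shaft}
4. cover@(1, 0) [-y clear] — {base_plate, bracket, cover, shaft}
5. pin@(-1, 0) [-x clear] — {base_plate, bracket, cover, pin, shaft}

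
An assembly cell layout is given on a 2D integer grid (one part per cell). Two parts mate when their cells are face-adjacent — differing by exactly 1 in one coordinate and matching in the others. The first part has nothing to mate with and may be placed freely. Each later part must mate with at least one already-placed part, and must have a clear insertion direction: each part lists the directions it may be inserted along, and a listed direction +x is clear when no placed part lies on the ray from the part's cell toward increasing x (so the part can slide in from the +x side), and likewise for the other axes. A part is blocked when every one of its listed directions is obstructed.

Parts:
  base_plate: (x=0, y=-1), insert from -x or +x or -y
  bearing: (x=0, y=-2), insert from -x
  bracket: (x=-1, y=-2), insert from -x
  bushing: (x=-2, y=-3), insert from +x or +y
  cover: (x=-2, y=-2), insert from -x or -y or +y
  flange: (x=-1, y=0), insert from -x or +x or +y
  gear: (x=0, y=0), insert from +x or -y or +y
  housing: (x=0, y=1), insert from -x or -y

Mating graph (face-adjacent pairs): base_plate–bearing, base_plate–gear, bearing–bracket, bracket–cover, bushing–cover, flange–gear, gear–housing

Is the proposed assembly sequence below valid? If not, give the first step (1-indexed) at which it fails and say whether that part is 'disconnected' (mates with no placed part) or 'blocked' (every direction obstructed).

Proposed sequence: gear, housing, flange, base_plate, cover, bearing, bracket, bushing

1. gear@(0, 0) [+x clear] — {gear}
2. housing@(0, 1) [-x clear] — {gear, housing}
3. flange@(-1, 0) [-x clear] — {flange, gear, housing}
4. base_plate@(0, -1) [-x clear] — {base_plate, flange, gear, housing}
5. cover@(-2, -2) — no placed neighbour ⇒ disconnected

Invalid at step 5 (disconnected)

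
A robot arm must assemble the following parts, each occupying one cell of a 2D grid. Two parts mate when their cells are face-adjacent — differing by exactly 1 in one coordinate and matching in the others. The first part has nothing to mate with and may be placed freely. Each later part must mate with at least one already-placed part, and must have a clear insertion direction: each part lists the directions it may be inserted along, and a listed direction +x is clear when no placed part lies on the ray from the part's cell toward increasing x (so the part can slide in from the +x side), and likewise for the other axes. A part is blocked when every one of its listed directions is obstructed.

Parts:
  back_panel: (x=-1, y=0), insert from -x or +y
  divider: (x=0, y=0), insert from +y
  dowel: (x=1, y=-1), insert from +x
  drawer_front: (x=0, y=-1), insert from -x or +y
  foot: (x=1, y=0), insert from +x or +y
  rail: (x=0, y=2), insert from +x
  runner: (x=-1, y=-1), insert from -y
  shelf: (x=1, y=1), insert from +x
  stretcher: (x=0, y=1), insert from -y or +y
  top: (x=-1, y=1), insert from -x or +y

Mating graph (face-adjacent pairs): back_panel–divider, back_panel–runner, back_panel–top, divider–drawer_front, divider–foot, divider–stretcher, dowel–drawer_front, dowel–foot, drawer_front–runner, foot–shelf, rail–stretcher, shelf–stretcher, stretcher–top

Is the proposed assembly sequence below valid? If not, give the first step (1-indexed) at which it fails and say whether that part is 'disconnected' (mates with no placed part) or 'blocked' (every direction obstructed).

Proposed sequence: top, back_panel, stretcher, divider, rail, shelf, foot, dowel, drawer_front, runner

Invalid at step 4 (blocked)

1. top@(-1, 1) [-x clear] — {top}
2. back_panel@(-1, 0) [-x clear] — {back_panel, top}
3. stretcher@(0, 1) [-y clear] — {back_panel, stretcher, top}
4. divider@(0, 0) — +y all obstructed ⇒ blocked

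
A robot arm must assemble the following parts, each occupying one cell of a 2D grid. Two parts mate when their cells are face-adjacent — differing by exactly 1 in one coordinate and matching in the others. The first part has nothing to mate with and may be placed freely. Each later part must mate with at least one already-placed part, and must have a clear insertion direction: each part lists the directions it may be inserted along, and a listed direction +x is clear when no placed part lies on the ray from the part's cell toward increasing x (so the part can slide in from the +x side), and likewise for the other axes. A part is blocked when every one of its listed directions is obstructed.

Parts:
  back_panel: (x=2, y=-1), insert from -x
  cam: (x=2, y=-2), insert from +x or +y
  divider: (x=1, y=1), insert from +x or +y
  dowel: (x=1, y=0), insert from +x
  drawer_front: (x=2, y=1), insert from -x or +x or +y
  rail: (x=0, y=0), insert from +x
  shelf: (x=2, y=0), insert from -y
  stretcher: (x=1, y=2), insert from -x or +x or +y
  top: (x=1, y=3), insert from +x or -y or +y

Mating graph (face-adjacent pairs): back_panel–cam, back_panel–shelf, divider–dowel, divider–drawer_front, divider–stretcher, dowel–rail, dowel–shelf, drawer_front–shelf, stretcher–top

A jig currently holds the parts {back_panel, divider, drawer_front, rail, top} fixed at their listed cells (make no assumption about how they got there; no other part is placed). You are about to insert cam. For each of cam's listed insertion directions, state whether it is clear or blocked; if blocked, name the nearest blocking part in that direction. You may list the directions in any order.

+x: clear; +y: blocked by back_panel

+x: ray from cam(2, -2) has no placed part ⇒ clear
+y: nearest on ray is back_panel@(2, -1) ⇒ blocked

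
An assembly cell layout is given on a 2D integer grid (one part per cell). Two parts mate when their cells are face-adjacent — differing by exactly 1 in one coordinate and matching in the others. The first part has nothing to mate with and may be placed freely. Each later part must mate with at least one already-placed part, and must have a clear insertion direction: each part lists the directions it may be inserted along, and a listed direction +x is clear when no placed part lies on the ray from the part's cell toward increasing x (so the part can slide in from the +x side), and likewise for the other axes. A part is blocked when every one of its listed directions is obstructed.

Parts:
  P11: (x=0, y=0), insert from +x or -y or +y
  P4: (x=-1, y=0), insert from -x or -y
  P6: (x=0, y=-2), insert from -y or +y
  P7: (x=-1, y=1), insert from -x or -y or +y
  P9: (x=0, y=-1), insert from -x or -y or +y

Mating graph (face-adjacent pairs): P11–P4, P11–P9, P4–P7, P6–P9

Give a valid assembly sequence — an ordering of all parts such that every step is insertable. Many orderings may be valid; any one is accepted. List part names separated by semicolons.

1. P4@(-1, 0) [-x clear] — {P4}
2. P11@(0, 0) [+x clear] — {P11, P4}
3. P7@(-1, 1) [-x clear] — {P11, P4, P7}
4. P9@(0, -1) [-x clear] — {P11, P4, P7, P9}
5. P6@(0, -2) [-y clear] — {P11, P4, P6, P7, P9}

P4; P11; P7; P9; P6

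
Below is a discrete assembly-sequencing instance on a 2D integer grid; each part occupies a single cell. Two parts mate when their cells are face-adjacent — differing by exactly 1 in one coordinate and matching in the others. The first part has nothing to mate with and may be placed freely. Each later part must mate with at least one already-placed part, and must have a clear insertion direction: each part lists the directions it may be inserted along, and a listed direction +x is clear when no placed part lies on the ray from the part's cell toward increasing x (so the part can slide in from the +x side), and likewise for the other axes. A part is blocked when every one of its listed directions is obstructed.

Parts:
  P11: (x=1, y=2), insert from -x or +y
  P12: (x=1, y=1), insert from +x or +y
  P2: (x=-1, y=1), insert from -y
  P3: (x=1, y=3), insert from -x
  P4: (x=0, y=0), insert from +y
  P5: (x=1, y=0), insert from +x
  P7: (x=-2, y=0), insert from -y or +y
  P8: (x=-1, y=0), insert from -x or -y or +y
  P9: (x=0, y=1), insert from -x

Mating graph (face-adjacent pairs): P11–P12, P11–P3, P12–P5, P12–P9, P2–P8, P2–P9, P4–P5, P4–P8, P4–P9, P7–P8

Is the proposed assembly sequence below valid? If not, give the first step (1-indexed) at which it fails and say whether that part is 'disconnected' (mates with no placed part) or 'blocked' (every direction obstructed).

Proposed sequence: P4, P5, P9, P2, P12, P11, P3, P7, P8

Invalid at step 8 (disconnected)

1. P4@(0, 0) [+y clear] — {P4}
2. P5@(1, 0) [+x clear] — {P4, P5}
3. P9@(0, 1) [-x clear] — {P4, P5, P9}
4. P2@(-1, 1) [-y clear] — {P2, P4, P5, P9}
5. P12@(1, 1) [+x clear] — {P12, P2, P4, P5, P9}
6. P11@(1, 2) [-x clear] — {P11, P12, P2, P4, P5, P9}
7. P3@(1, 3) [-x clear] — {P11, P12, P2, P3, P4, P5, P9}
8. P7@(-2, 0) — no placed neighbour ⇒ disconnected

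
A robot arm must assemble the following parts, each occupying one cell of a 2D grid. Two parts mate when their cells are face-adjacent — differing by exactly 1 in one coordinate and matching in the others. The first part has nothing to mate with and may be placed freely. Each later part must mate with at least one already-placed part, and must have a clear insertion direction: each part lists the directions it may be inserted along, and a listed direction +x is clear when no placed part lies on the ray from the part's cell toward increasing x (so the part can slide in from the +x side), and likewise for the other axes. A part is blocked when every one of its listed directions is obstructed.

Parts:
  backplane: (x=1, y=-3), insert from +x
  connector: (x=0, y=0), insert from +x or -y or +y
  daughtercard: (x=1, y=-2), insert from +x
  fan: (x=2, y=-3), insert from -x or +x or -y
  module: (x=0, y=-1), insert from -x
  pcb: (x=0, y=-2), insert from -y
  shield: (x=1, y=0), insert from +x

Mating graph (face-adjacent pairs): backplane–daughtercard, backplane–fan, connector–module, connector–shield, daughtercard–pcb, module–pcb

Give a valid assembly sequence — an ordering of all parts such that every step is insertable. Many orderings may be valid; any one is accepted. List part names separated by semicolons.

1. shield@(1, 0) [+x clear] — {shield}
2. connector@(0, 0) [-y clear] — {connector, shield}
3. module@(0, -1) [-x clear] — {connector, module, shield}
4. pcb@(0, -2) [-y clear] — {connector, module, pcb, shield}
5. daughtercard@(1, -2) [+x clear] — {connector, daughtercard, module, pcb, shield}
6. backplane@(1, -3) [+x clear] — {backplane, connector, daughtercard, module, pcb, shield}
7. fan@(2, -3) [+x clear] — {backplane, connector, daughtercard, fan, module, pcb, shield}

shield; connector; module; pcb; daughtercard; backplane; fan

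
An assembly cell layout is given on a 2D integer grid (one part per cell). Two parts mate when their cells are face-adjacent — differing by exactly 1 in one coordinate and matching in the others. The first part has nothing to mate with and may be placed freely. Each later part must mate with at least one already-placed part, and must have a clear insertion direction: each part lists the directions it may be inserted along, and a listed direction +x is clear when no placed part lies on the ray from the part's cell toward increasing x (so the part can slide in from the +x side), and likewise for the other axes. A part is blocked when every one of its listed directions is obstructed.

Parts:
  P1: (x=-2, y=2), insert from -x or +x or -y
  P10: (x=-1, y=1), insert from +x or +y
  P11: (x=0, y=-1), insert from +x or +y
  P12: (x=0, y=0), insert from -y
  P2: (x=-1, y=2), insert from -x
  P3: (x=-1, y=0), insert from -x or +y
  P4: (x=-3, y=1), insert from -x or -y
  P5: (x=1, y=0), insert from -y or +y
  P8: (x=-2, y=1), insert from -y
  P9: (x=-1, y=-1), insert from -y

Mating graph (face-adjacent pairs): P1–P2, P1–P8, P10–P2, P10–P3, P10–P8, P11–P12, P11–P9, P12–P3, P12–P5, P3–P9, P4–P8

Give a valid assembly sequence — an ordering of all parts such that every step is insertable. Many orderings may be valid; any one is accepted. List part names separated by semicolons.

P9; P3; P12; P5; P11; P10; P8; P4; P2; P1

1. P9@(-1, -1) [-y clear] — {P9}
2. P3@(-1, 0) [-x clear] — {P3, P9}
3. P12@(0, 0) [-y clear] — {P12, P3, P9}
4. P5@(1, 0) [-y clear] — {P12, P3, P5, P9}
5. P11@(0, -1) [+x clear] — {P11, P12, P3, P5, P9}
6. P10@(-1, 1) [+x clear] — {P10, P11, P12, P3, P5, P9}
7. P8@(-2, 1) [-y clear] — {P10, P11, P12, P3, P5, P8, P9}
8. P4@(-3, 1) [-x clear] — {P10, P11, P12, P3, P4, P5, P8, P9}
9. P2@(-1, 2) [-x clear] — {P10, P11, P12, P2, P3, P4, P5, P8, P9}
10. P1@(-2, 2) [-x clear] — {P1, P10, P11, P12, P2, P3, P4, P5, P8, P9}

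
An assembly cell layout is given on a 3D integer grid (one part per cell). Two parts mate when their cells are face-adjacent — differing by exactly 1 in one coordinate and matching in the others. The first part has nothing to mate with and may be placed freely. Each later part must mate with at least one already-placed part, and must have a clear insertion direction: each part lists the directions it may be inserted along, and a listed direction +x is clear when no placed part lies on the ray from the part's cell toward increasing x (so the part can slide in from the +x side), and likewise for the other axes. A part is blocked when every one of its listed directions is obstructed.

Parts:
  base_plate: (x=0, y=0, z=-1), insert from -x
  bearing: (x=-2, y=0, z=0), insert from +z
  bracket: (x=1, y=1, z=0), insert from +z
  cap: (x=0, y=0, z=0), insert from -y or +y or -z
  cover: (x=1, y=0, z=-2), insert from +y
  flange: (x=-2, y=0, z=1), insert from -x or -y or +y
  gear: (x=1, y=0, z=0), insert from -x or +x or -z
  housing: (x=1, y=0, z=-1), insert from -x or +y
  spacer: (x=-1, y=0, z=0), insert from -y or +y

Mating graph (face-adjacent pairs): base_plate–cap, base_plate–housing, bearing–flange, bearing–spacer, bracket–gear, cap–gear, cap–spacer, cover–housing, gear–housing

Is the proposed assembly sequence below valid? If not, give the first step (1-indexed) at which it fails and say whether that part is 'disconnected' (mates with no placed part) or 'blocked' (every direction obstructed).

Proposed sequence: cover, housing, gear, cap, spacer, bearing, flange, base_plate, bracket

Valid

1. cover@(1, 0, -2) [+y clear] — {cover}
2. housing@(1, 0, -1) [-x clear] — {cover, housing}
3. gear@(1, 0, 0) [-x clear] — {cover, gear, housing}
4. cap@(0, 0, 0) [-y clear] — {cap, cover, gear, housing}
5. spacer@(-1, 0, 0) [-y clear] — {cap, cover, gear, housing, spacer}
6. bearing@(-2, 0, 0) [+z clear] — {bearing, cap, cover, gear, housing, spacer}
7. flange@(-2, 0, 1) [-x clear] — {bearing, cap, cover, flange, gear, housing, spacer}
8. base_plate@(0, 0, -1) [-x clear] — {base_plate, bearing, cap, cover, flange, gear, housing, spacer}
9. bracket@(1, 1, 0) [+z clear] — {base_plate, bearing, bracket, cap, cover, flange, gear, housing, spacer}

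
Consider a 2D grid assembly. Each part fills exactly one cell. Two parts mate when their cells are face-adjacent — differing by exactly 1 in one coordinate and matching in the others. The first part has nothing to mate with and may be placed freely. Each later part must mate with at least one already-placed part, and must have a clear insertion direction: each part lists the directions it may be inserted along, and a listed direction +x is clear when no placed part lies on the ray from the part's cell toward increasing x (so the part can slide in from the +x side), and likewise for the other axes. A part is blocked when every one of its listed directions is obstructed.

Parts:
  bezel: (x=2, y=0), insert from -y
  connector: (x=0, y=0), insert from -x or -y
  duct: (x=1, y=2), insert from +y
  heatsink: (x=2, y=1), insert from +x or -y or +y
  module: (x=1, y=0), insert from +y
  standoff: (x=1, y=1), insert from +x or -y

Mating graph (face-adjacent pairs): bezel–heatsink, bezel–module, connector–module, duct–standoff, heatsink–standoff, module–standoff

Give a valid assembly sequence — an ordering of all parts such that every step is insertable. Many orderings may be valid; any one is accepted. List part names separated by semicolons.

connector; module; standoff; duct; heatsink; bezel

1. connector@(0, 0) [-x clear] — {connector}
2. module@(1, 0) [+y clear] — {connector, module}
3. standoff@(1, 1) [+x clear] — {connector, module, standoff}
4. duct@(1, 2) [+y clear] — {connector, duct, module, standoff}
5. heatsink@(2, 1) [+x clear] — {connector, duct, heatsink, module, standoff}
6. bezel@(2, 0) [-y clear] — {bezel, connector, duct, heatsink, module, standoff}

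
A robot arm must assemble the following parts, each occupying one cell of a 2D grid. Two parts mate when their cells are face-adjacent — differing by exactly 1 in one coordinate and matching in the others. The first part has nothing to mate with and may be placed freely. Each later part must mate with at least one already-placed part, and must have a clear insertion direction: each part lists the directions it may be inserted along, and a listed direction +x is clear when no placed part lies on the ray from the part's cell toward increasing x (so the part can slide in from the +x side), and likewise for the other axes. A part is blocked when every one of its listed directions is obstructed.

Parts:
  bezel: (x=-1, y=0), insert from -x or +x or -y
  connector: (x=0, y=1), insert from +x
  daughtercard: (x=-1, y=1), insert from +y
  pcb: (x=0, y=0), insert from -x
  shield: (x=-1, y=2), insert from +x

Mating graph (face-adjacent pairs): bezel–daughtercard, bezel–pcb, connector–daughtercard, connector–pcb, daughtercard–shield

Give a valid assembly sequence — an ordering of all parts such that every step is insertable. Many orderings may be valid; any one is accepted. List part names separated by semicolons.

1. connector@(0, 1) [+x clear] — {connector}
2. daughtercard@(-1, 1) [+y clear] — {connector, daughtercard}
3. shield@(-1, 2) [+x clear] — {connector, daughtercard, shield}
4. pcb@(0, 0) [-x clear] — {connector, daughtercard, pcb, shield}
5. bezel@(-1, 0) [-x clear] — {bezel, connector, daughtercard, pcb, shield}

connector; daughtercard; shield; pcb; bezel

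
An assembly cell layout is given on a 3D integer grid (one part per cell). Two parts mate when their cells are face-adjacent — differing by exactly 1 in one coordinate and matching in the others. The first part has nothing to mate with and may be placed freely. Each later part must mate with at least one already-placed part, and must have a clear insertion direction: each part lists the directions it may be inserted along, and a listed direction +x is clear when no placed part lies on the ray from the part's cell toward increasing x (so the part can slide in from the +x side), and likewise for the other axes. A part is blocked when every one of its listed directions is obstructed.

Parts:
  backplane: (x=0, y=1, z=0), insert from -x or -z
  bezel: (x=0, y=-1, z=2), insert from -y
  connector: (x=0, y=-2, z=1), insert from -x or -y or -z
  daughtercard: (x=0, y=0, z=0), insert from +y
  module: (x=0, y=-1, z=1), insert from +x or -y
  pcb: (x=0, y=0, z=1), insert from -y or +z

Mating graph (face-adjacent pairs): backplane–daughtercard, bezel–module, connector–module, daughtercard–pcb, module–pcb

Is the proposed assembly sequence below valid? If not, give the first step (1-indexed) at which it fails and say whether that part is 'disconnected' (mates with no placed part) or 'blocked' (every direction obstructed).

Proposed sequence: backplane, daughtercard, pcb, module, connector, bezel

1. backplane@(0, 1, 0) [-x clear] — {backplane}
2. daughtercard@(0, 0, 0) — +y all obstructed ⇒ blocked

Invalid at step 2 (blocked)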